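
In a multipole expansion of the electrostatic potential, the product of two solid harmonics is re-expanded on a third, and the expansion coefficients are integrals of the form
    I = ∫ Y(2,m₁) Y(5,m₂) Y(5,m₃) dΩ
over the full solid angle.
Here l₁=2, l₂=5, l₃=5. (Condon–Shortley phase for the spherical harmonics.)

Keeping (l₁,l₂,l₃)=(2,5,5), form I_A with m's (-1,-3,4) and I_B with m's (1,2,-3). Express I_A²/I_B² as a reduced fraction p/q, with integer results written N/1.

Shared (l₁,l₂,l₃)=(2,5,5): N and (l;000)² cancel in I_A²/I_B².
A: Δ = 2!·2!·8!/13! = 1/38610; Racah Σ t=1..2: t=1:−1/10080 t=2:+1/80640 = -1/11520; ⇒ 3j(2 5 5; -1 -3 4)² = 49/1430, sgn +1
B: Δ = 2!·2!·8!/13! = 1/38610; Racah Σ t=0..1: t=0:+1/10080 t=1:−1/2880 = -1/4032; ⇒ 3j(2 5 5; 1 2 -3)² = 10/429, sgn -1
I_A²/I_B² = (49/1430)/(10/429) = 147/100

147/100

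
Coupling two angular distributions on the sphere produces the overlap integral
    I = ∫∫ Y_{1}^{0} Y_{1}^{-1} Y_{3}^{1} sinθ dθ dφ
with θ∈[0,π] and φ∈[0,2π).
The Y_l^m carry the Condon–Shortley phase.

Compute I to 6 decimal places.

triangle: need 0≤l₃≤2, have 3; I=0

0.000000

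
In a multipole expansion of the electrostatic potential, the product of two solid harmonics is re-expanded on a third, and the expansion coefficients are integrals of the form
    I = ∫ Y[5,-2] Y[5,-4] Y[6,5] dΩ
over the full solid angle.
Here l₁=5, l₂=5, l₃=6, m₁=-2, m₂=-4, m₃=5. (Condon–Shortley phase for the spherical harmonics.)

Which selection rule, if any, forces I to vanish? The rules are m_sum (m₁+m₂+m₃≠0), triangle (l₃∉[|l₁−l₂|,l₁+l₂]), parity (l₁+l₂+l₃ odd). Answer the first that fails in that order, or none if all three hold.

m₁+m₂+m₃ = -2 − 4 + 5 = -1  ✗
triangle: |5−5|=0 ≤ l₃=6 ≤ 5+5=10
parity: l₁+l₂+l₃ = 16 is even

m_sum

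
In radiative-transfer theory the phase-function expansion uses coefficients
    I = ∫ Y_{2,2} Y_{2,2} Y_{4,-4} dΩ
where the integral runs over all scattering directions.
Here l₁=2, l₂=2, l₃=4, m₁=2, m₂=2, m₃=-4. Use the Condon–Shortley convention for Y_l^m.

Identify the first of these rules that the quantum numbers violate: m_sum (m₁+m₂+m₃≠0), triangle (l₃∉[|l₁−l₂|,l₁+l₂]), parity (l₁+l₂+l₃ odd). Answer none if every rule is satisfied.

none

Σmᵢ = 0  ✓
l₃∈[|l₁−l₂|,l₁+l₂]=[0,4], have l₃=4  ✓
Σlᵢ = 8 ⇒ even  ✓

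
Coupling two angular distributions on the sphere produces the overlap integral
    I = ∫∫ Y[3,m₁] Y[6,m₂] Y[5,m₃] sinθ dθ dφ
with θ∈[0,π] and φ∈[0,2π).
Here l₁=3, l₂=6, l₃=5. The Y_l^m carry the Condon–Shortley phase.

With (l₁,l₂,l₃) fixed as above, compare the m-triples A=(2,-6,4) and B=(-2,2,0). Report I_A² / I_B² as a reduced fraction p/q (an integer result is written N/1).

Shared (l₁,l₂,l₃)=(3,6,5): N and (l;000)² cancel in I_A²/I_B².
A: Δ = 4!·2!·8!/15! = 1/675675; Racah Σ t=0..0: t=0:+1/967680 = 1/967680; ⇒ 3j(3 6 5; 2 -6 4)² = 3/91, sgn -1
B: Δ = 4!·2!·8!/15! = 1/675675; Racah Σ t=3..4: t=3:−1/8640 t=4:+1/13824 = -1/23040; ⇒ 3j(3 6 5; -2 2 0)² = 2/429, sgn +1
I_A²/I_B² = (3/91)/(2/429) = 99/14

99/14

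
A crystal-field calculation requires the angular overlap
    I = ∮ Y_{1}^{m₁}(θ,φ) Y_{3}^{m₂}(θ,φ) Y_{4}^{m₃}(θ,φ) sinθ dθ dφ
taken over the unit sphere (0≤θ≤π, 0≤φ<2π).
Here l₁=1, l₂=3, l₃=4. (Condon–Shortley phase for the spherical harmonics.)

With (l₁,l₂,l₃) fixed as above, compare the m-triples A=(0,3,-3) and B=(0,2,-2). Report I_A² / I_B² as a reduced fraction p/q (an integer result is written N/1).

Same 1,3,4: normalisation and zero-m 3j drop out of the ratio.
A: Δ: 0! 2! 6! / 9! → 1/252; sum: t=0:+1/720 = 1/720; 3j²(1 3 4; 0 3 -3) = Δ·Π!·Σ² = 1/36  (sign -1)
B: Δ: 0! 2! 6! / 9! → 1/252; sum: t=0:+1/120 = 1/120; 3j²(1 3 4; 0 2 -2) = Δ·Π!·Σ² = 1/21  (sign +1)
I_A²/I_B² = (1/36)/(1/21) = 7/12

7/12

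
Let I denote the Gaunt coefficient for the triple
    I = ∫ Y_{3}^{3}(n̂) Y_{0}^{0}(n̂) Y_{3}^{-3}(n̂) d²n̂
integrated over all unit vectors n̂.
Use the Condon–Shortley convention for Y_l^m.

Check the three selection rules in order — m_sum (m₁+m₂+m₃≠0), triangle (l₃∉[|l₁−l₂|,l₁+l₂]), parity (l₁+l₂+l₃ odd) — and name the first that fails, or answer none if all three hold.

none

Σmᵢ = 0  ✓
l₃∈[|l₁−l₂|,l₁+l₂]=[3,3], have l₃=3  ✓
Σlᵢ = 6 ⇒ even  ✓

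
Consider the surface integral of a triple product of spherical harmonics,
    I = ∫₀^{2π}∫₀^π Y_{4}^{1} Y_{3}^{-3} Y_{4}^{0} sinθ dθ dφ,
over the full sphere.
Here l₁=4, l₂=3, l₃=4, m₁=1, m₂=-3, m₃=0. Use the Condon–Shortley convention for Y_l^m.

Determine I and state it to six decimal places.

m-sum = 1 − 3 + 0 = -2 ≠ 0 ⇒ I = 0

0.000000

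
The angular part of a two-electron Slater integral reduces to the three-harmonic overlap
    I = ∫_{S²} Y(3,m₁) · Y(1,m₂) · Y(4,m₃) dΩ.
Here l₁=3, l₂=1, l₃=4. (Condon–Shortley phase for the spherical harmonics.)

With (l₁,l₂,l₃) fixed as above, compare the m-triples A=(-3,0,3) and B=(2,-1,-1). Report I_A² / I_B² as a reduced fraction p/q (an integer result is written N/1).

7/3

Shared (l₁,l₂,l₃)=(3,1,4): N and (l;000)² cancel in I_A²/I_B².
A: Δ = 0!·6!·2!/9! = 1/252; Racah Σ t=0..0: t=0:+1/720 = 1/720; ⇒ 3j(3 1 4; -3 0 3)² = 1/36, sgn -1
B: Δ = 0!·6!·2!/9! = 1/252; Racah Σ t=0..0: t=0:+1/240 = 1/240; ⇒ 3j(3 1 4; 2 -1 -1)² = 1/84, sgn -1
I_A²/I_B² = (1/36)/(1/84) = 7/3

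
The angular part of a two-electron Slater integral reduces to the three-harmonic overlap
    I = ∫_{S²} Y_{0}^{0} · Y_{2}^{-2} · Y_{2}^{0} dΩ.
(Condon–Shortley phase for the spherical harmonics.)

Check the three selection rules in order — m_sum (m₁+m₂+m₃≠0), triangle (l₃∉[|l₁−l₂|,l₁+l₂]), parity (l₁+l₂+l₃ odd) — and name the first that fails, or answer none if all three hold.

m₁+m₂+m₃ = 0 − 2 + 0 = -2  ✗
triangle: |0−2|=2 ≤ l₃=2 ≤ 0+2=2
parity: l₁+l₂+l₃ = 4 is even

m_sum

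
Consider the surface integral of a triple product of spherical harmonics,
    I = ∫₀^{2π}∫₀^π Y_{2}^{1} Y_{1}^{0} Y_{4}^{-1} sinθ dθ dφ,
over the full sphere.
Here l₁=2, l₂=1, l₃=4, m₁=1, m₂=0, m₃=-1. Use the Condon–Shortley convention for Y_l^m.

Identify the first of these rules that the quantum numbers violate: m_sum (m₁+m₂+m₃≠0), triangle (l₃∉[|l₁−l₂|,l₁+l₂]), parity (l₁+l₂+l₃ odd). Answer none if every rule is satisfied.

triangle

azimuthal sum: 1 + 0 − 1 = 0  ✓
1 ≤ 4 ≤ 3 (triangle on l)  ✗
L = 2 + 1 + 4 = 7 (odd)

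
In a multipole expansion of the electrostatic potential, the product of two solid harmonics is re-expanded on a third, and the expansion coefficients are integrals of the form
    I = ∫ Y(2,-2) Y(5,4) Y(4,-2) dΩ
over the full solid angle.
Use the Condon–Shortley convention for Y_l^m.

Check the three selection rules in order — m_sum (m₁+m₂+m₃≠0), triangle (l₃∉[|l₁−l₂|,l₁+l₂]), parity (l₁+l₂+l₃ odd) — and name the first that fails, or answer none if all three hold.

parity

Σmᵢ = 0  ✓
l₃∈[|l₁−l₂|,l₁+l₂]=[3,7], have l₃=4  ✓
Σlᵢ = 11 ⇒ odd  ✗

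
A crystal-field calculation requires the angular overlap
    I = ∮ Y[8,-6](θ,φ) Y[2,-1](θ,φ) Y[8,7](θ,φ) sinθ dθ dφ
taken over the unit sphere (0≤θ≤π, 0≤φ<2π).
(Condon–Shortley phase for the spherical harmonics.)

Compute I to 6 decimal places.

m-sum 0 ✓  L=18 even ✓  6≤8≤10 ✓
Π(2lᵢ+1) = 17×5×17 = 1445
triangle coeff Δ(8,2,8) = 1/348840
Σ_t [0,2]: t=0:+1/116121600 t=1:−1/25401600 t=2:+1/116121600 = -1/45158400
(3j)²=24/1615 [(8 2 8; 0 0 0)], sign=-1
Σ_t [0,1]: t=0:+1/174356582400 t=1:−1/12454041600 = -1/13412044800
(3j)²=169/7752 [(8 2 8; -6 -1 7)], sign=+1
⇒ 4πI² = 169/361
I = (-1)√(169/361/(4π)) = -0.19301223

-0.193012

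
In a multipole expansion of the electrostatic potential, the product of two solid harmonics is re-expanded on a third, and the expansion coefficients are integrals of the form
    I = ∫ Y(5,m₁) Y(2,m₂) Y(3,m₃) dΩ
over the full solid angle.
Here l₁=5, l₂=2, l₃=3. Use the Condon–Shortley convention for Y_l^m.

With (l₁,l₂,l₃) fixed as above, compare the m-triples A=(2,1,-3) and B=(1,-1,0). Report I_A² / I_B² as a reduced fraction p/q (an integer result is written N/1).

7/80

Same 5,2,3: normalisation and zero-m 3j drop out of the ratio.
A: Δ: 4! 6! 0! / 11! → 1/2310; sum: t=3:−1/4320 = -1/4320; 3j²(5 2 3; 2 1 -3) = Δ·Π!·Σ² = 1/330  (sign -1)
B: Δ: 4! 6! 0! / 11! → 1/2310; sum: t=1:−1/216 = -1/216; 3j²(5 2 3; 1 -1 0) = Δ·Π!·Σ² = 8/231  (sign +1)
I_A²/I_B² = (1/330)/(8/231) = 7/80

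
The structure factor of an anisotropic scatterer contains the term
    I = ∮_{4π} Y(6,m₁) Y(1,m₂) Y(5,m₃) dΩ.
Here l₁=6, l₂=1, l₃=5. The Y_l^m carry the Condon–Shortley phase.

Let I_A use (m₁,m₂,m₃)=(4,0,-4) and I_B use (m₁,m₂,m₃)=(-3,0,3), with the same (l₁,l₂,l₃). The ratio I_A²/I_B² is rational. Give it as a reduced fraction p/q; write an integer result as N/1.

20/27

Same 6,1,5: normalisation and zero-m 3j drop out of the ratio.
A: Δ: 2! 10! 0! / 13! → 1/858; sum: t=1:−1/362880 = -1/362880; 3j²(6 1 5; 4 0 -4) = Δ·Π!·Σ² = 10/429  (sign +1)
B: Δ: 2! 10! 0! / 13! → 1/858; sum: t=1:−1/80640 = -1/80640; 3j²(6 1 5; -3 0 3) = Δ·Π!·Σ² = 9/286  (sign -1)
I_A²/I_B² = (10/429)/(9/286) = 20/27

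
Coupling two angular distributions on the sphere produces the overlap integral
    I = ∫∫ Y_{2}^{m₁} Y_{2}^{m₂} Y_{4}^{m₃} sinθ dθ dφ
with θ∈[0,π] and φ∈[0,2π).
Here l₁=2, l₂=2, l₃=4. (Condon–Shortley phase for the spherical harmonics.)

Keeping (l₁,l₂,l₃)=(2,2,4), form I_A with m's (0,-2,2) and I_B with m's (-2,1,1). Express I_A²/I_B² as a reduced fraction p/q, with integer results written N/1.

3/1

Shared (l₁,l₂,l₃)=(2,2,4): N and (l;000)² cancel in I_A²/I_B².
A: Δ = 0!·4!·4!/9! = 1/630; Racah Σ t=0..0: t=0:+1/96 = 1/96; ⇒ 3j(2 2 4; 0 -2 2)² = 1/42, sgn +1
B: Δ = 0!·4!·4!/9! = 1/630; Racah Σ t=0..0: t=0:+1/144 = 1/144; ⇒ 3j(2 2 4; -2 1 1)² = 1/126, sgn -1
I_A²/I_B² = (1/42)/(1/126) = 3/1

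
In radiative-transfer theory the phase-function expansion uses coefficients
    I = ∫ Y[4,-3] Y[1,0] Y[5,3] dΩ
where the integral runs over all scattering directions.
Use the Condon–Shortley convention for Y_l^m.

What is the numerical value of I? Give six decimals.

Rules hold: Σm=0, L=10 even, 3≤5≤5.
N = 9·3·11 = 297
Δ = 0!·8!·2!/11! = 1/495
Racah Σ t=0..0: t=0:+1/576 = 1/576
⇒ 3j(4 1 5; 0 0 0)² = 5/99, sgn -1
Racah Σ t=0..0: t=0:+1/5040 = 1/5040
⇒ 3j(4 1 5; -3 0 3)² = 16/495, sgn +1
4πI² = N·(3j₀)²·(3jₘ)² = 16/33
I = -1·√(0.484848/4π) = -0.19642560

-0.196426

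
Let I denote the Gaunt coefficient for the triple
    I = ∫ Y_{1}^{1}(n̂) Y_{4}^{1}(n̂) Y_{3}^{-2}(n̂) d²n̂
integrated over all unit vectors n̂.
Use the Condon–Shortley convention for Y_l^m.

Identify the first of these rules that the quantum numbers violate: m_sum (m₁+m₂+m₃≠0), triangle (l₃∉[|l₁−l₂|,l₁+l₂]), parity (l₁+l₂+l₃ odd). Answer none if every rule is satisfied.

none

Σmᵢ = 0  ✓
l₃∈[|l₁−l₂|,l₁+l₂]=[3,5], have l₃=3  ✓
Σlᵢ = 8 ⇒ even  ✓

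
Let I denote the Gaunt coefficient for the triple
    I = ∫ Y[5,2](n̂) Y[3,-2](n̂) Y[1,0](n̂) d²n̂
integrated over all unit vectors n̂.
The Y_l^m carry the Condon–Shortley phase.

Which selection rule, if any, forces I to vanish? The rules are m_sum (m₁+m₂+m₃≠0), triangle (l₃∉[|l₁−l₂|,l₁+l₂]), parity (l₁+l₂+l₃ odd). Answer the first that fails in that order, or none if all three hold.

triangle

m₁+m₂+m₃ = 2 − 2 + 0 = 0  ✓
triangle: |5−3|=2 ≤ l₃=1 ≤ 5+3=8  ✗
parity: l₁+l₂+l₃ = 9 is odd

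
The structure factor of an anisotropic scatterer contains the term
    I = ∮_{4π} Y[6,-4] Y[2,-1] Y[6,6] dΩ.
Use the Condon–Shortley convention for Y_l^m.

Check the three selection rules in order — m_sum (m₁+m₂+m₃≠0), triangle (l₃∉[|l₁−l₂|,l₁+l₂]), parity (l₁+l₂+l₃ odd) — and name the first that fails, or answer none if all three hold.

m₁+m₂+m₃ = -4 − 1 + 6 = 1  ✗
triangle: |6−2|=4 ≤ l₃=6 ≤ 6+2=8
parity: l₁+l₂+l₃ = 14 is even

m_sum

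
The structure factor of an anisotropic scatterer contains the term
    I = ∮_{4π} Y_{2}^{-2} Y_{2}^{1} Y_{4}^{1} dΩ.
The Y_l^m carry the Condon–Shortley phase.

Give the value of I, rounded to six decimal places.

-0.090112

m-sum 0 ✓  L=8 even ✓  0≤4≤4 ✓
Π(2lᵢ+1) = 5×5×9 = 225
triangle coeff Δ(2,2,4) = 1/630
Σ_t [0,0]: t=0:+1/16 = 1/16
(3j)²=2/35 [(2 2 4; 0 0 0)], sign=+1
Σ_t [0,0]: t=0:+1/144 = 1/144
(3j)²=1/126 [(2 2 4; -2 1 1)], sign=-1
⇒ 4πI² = 5/49
I = (-1)√(5/49/(4π)) = -0.09011188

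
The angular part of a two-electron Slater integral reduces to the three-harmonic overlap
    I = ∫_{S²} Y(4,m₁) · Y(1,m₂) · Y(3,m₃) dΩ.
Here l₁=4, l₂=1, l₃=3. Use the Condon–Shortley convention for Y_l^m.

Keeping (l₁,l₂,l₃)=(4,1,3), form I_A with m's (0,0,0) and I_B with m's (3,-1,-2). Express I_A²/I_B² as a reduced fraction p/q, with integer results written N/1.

16/21

Shared (l₁,l₂,l₃)=(4,1,3): N and (l;000)² cancel in I_A²/I_B².
A: Δ = 2!·6!·0!/9! = 1/252; Racah Σ t=1..1: t=1:−1/36 = -1/36; ⇒ 3j(4 1 3; 0 0 0)² = 4/63, sgn +1
B: Δ = 2!·6!·0!/9! = 1/252; Racah Σ t=0..0: t=0:+1/240 = 1/240; ⇒ 3j(4 1 3; 3 -1 -2)² = 1/12, sgn -1
I_A²/I_B² = (4/63)/(1/12) = 16/21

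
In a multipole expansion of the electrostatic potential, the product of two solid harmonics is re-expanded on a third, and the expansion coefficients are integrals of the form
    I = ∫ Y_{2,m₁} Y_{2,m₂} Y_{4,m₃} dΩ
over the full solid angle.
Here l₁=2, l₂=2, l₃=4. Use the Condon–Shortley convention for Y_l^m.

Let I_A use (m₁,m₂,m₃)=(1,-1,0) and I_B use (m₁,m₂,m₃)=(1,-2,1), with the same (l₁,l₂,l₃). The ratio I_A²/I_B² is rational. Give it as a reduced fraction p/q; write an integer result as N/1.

l's match ⇒ only the (l;m) 3-j factors differ between A and B.
A: triangle coeff Δ(2,2,4) = 1/630; Σ_t [0,0]: t=0:+1/36 = 1/36; (3j)²=8/315 [(2 2 4; 1 -1 0)], sign=+1
B: triangle coeff Δ(2,2,4) = 1/630; Σ_t [0,0]: t=0:+1/144 = 1/144; (3j)²=1/126 [(2 2 4; 1 -2 1)], sign=-1
I_A²/I_B² = (8/315)/(1/126) = 16/5

16/5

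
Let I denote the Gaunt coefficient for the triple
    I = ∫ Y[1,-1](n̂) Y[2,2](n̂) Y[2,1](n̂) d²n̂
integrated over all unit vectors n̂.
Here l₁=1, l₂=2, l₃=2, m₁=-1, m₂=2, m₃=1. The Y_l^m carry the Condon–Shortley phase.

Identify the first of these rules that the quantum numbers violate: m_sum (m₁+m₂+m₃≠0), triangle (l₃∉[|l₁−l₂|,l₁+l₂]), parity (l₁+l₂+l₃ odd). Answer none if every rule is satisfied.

m_sum

m₁+m₂+m₃ = -1 + 2 + 1 = 2  ✗
triangle: |1−2|=1 ≤ l₃=2 ≤ 1+2=3
parity: l₁+l₂+l₃ = 5 is odd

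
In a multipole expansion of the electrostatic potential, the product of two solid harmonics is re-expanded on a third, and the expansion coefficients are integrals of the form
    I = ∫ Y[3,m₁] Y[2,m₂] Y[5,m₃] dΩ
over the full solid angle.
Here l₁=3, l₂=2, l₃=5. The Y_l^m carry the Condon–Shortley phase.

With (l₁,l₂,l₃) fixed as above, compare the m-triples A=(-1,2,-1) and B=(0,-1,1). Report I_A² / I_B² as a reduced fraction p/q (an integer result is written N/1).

3/16

Same 3,2,5: normalisation and zero-m 3j drop out of the ratio.
A: Δ: 0! 6! 4! / 11! → 1/2310; sum: t=0:+1/1152 = 1/1152; 3j²(3 2 5; -1 2 -1) = Δ·Π!·Σ² = 1/154  (sign +1)
B: Δ: 0! 6! 4! / 11! → 1/2310; sum: t=0:+1/216 = 1/216; 3j²(3 2 5; 0 -1 1) = Δ·Π!·Σ² = 8/231  (sign +1)
I_A²/I_B² = (1/154)/(8/231) = 3/16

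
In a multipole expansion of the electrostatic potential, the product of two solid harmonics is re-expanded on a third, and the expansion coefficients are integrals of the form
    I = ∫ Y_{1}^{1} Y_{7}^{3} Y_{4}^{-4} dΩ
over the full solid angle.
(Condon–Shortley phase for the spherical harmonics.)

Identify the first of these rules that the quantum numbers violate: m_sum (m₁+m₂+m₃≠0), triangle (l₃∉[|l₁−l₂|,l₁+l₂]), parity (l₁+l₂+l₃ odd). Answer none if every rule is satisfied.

azimuthal sum: 1 + 3 − 4 = 0  ✓
6 ≤ 4 ≤ 8 (triangle on l)  ✗
L = 1 + 7 + 4 = 12 (even)

triangle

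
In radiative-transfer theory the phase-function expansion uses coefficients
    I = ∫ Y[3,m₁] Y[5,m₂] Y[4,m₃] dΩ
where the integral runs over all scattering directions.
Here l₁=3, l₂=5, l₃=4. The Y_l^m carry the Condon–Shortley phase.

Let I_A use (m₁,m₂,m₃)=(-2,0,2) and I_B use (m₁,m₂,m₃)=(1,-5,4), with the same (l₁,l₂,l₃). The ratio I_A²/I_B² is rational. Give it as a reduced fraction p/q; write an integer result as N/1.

Same 3,5,4: normalisation and zero-m 3j drop out of the ratio.
A: Δ: 4! 2! 6! / 13! → 1/180180; sum: t=3:−1/576 t=4:+1/2880 = -1/720; 3j²(3 5 4; -2 0 2) = Δ·Π!·Σ² = 80/3003  (sign -1)
B: Δ: 4! 2! 6! / 13! → 1/180180; sum: t=0:+1/34560 = 1/34560; 3j²(3 5 4; 1 -5 4) = Δ·Π!·Σ² = 14/429  (sign +1)
I_A²/I_B² = (80/3003)/(14/429) = 40/49

40/49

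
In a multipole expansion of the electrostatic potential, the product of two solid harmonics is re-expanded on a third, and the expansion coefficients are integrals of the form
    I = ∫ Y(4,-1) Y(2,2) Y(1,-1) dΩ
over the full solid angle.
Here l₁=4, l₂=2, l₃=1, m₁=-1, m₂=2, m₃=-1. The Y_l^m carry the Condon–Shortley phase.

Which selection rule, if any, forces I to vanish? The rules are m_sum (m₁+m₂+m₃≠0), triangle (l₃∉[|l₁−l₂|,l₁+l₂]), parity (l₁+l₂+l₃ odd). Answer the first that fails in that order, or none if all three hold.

triangle

azimuthal sum: -1 + 2 − 1 = 0  ✓
2 ≤ 1 ≤ 6 (triangle on l)  ✗
L = 4 + 2 + 1 = 7 (odd)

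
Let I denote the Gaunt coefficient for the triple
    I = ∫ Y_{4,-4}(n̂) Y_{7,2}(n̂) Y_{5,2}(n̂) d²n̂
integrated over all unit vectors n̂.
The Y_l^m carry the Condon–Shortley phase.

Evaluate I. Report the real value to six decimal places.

Rules hold: Σm=0, L=16 even, 3≤5≤11.
N = 9·15·11 = 1485
Δ = 6!·2!·8!/17! = 1/6126120
Racah Σ t=2..4: t=2:+1/69120 t=3:−1/20736 t=4:+1/69120 = -1/51840
⇒ 3j(4 7 5; 0 0 0)² = 280/21879, sgn +1
Racah Σ t=6..6: t=6:+1/1036800 = 1/1036800
⇒ 3j(4 7 5; -4 2 2)² = 98/12155, sgn -1
4πI² = N·(3j₀)²·(3jₘ)² = 82320/537251
I = -1·√(0.153224/4π) = -0.11042290

-0.110423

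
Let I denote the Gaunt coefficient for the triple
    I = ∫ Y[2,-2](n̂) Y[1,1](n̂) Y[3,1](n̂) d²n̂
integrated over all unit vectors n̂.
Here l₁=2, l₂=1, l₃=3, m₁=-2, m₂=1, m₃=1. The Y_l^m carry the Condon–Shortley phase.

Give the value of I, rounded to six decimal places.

-0.082589

Checks pass: Σm=0; 6 even; l₃=3∈[1,3].
(2·2+1)(2·1+1)(2·3+1) = 105
Δ: 0! 4! 2! / 7! → 1/105
sum: t=0:+1/4 = 1/4
3j²(2 1 3; 0 0 0) = Δ·Π!·Σ² = 3/35  (sign -1)
sum: t=0:+1/48 = 1/48
3j²(2 1 3; -2 1 1) = Δ·Π!·Σ² = 1/105  (sign +1)
combine: 4πI² = 105·3/35·1/105 = 3/35
take √, sign -1: I = -0.08258890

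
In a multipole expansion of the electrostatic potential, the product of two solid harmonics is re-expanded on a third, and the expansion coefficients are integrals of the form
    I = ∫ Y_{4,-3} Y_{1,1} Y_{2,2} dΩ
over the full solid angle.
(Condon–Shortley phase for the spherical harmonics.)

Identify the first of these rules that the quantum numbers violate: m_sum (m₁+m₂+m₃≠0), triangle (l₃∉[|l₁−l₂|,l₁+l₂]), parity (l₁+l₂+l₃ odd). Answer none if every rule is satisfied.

triangle

azimuthal sum: -3 + 1 + 2 = 0  ✓
3 ≤ 2 ≤ 5 (triangle on l)  ✗
L = 4 + 1 + 2 = 7 (odd)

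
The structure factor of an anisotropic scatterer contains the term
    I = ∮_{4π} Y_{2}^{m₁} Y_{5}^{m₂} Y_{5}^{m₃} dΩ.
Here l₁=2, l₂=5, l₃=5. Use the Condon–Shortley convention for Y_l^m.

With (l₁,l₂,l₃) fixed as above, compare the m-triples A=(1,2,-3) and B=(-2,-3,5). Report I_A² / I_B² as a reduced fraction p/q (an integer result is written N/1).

10/3

l's match ⇒ only the (l;m) 3-j factors differ between A and B.
A: triangle coeff Δ(2,5,5) = 1/38610; Σ_t [0,1]: t=0:+1/10080 t=1:−1/2880 = -1/4032; (3j)²=10/429 [(2 5 5; 1 2 -3)], sign=-1
B: triangle coeff Δ(2,5,5) = 1/38610; Σ_t [2,2]: t=2:+1/161280 = 1/161280; (3j)²=1/143 [(2 5 5; -2 -3 5)], sign=+1
I_A²/I_B² = (10/429)/(1/143) = 10/3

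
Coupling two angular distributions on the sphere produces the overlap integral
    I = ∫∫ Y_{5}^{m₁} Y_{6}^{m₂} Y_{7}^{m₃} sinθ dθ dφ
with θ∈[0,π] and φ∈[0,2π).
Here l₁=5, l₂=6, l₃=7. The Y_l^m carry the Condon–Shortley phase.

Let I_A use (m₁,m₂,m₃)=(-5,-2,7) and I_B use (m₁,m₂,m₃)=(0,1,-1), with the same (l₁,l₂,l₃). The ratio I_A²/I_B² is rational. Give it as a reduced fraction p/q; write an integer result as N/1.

7007/8670

l's match ⇒ only the (l;m) 3-j factors differ between A and B.
A: triangle coeff Δ(5,6,7) = 1/174594420; Σ_t [4,4]: t=4:+1/696729600 = 1/696729600; (3j)²=7/1938 [(5 6 7; -5 -2 7)], sign=+1
B: triangle coeff Δ(5,6,7) = 1/174594420; Σ_t [0,4]: t=0:+1/14515200 t=1:−1/414720 t=2:+1/103680 t=3:−1/165888 t=4:+1/2073600 = 17/9676800; (3j)²=85/19019 [(5 6 7; 0 1 -1)], sign=+1
I_A²/I_B² = (7/1938)/(85/19019) = 7007/8670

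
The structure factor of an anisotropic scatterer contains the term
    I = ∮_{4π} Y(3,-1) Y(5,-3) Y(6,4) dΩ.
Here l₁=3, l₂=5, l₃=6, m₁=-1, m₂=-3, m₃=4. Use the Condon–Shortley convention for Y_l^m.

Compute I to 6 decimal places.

m-sum 0 ✓  L=14 even ✓  2≤6≤8 ✓
Π(2lᵢ+1) = 7×11×13 = 1001
triangle coeff Δ(3,5,6) = 1/675675
Σ_t [0,2]: t=0:+1/8640 t=1:−1/2304 t=2:+1/8640 = -7/34560
(3j)²=7/429 [(3 5 6; 0 0 0)], sign=-1
Σ_t [0,2]: t=0:+1/69120 t=1:−1/30240 t=2:+1/322560 = -1/64512
(3j)²=10/1001 [(3 5 6; -1 -3 4)], sign=-1
⇒ 4πI² = 70/429
I = (+1)√(70/429/(4π)) = 0.11395029

0.113950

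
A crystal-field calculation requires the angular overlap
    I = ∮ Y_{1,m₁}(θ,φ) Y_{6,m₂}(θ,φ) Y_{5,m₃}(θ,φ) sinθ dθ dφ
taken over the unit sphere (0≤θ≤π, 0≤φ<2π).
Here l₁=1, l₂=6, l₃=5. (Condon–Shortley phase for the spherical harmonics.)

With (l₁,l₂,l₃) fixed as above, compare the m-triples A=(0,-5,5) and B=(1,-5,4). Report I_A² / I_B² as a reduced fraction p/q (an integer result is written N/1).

Shared (l₁,l₂,l₃)=(1,6,5): N and (l;000)² cancel in I_A²/I_B².
A: Δ = 2!·0!·10!/13! = 1/858; Racah Σ t=1..1: t=1:−1/3628800 = -1/3628800; ⇒ 3j(1 6 5; 0 -5 5)² = 1/78, sgn -1
B: Δ = 2!·0!·10!/13! = 1/858; Racah Σ t=0..0: t=0:+1/725760 = 1/725760; ⇒ 3j(1 6 5; 1 -5 4)² = 5/78, sgn -1
I_A²/I_B² = (1/78)/(5/78) = 1/5

1/5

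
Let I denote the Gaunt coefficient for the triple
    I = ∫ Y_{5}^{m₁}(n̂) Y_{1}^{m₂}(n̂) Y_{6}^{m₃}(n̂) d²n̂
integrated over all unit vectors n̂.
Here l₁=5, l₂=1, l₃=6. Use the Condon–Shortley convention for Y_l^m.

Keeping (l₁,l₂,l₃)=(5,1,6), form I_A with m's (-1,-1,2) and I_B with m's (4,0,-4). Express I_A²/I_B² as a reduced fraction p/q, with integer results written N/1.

Same 5,1,6: normalisation and zero-m 3j drop out of the ratio.
A: Δ: 0! 10! 2! / 13! → 1/858; sum: t=0:+1/34560 = 1/34560; 3j²(5 1 6; -1 -1 2) = Δ·Π!·Σ² = 14/429  (sign +1)
B: Δ: 0! 10! 2! / 13! → 1/858; sum: t=0:+1/362880 = 1/362880; 3j²(5 1 6; 4 0 -4) = Δ·Π!·Σ² = 10/429  (sign +1)
I_A²/I_B² = (14/429)/(10/429) = 7/5

7/5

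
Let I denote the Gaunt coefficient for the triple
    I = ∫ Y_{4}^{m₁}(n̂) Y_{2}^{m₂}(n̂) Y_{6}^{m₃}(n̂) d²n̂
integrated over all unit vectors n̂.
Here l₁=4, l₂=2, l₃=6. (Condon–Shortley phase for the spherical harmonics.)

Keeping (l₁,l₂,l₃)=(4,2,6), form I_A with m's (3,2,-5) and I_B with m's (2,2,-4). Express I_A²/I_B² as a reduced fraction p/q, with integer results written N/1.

11/7

Shared (l₁,l₂,l₃)=(4,2,6): N and (l;000)² cancel in I_A²/I_B².
A: Δ = 0!·8!·4!/13! = 1/6435; Racah Σ t=0..0: t=0:+1/120960 = 1/120960; ⇒ 3j(4 2 6; 3 2 -5)² = 2/39, sgn -1
B: Δ = 0!·8!·4!/13! = 1/6435; Racah Σ t=0..0: t=0:+1/34560 = 1/34560; ⇒ 3j(4 2 6; 2 2 -4)² = 14/429, sgn +1
I_A²/I_B² = (2/39)/(14/429) = 11/7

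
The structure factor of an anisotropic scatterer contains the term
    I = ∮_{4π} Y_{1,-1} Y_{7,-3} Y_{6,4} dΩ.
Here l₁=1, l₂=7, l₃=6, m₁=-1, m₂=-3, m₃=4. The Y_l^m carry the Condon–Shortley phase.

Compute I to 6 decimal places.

-0.085707

Checks pass: Σm=0; 14 even; l₃=6∈[6,8].
(2·1+1)(2·7+1)(2·6+1) = 585
Δ: 2! 0! 12! / 15! → 1/1365
sum: t=1:−1/518400 = -1/518400
3j²(1 7 6; 0 0 0) = Δ·Π!·Σ² = 7/195  (sign -1)
sum: t=2:+1/14515200 = 1/14515200
3j²(1 7 6; -1 -3 4) = Δ·Π!·Σ² = 2/455  (sign +1)
combine: 4πI² = 585·7/195·2/455 = 6/65
take √, sign -1: I = -0.08570655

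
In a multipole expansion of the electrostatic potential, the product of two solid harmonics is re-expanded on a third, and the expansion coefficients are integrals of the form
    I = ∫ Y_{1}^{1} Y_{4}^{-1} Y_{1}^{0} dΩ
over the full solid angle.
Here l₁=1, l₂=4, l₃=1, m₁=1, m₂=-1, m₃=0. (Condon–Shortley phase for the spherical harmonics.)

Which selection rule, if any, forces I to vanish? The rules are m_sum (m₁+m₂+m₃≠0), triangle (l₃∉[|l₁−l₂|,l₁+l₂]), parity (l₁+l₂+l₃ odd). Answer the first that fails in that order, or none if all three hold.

azimuthal sum: 1 − 1 + 0 = 0  ✓
3 ≤ 1 ≤ 5 (triangle on l)  ✗
L = 1 + 4 + 1 = 6 (even)

triangle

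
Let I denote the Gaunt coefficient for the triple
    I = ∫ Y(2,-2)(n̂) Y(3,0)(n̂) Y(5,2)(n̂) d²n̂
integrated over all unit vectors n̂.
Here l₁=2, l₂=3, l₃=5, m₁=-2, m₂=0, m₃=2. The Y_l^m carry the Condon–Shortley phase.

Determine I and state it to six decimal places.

Rules hold: Σm=0, L=10 even, 1≤5≤5.
N = 5·7·11 = 385
Δ = 0!·4!·6!/11! = 1/2310
Racah Σ t=0..0: t=0:+1/144 = 1/144
⇒ 3j(2 3 5; 0 0 0)² = 10/231, sgn -1
Racah Σ t=0..0: t=0:+1/864 = 1/864
⇒ 3j(2 3 5; -2 0 2)² = 1/66, sgn -1
4πI² = N·(3j₀)²·(3jₘ)² = 25/99
I = +1·√(0.252525/4π) = 0.14175797

0.141758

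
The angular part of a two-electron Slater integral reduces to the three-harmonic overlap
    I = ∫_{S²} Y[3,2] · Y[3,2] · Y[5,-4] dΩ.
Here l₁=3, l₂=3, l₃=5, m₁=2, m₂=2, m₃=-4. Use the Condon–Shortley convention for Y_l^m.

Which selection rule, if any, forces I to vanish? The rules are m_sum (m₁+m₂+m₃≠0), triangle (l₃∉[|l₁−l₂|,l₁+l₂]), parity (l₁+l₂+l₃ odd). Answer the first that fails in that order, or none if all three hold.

Σmᵢ = 0  ✓
l₃∈[|l₁−l₂|,l₁+l₂]=[0,6], have l₃=5  ✓
Σlᵢ = 11 ⇒ odd  ✗

parity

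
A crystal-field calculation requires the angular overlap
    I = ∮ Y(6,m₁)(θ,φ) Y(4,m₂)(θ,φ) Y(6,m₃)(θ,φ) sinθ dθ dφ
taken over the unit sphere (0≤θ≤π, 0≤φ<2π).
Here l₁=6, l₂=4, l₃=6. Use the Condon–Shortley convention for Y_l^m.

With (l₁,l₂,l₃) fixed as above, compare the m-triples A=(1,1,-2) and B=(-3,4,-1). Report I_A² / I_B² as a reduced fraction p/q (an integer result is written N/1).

2809/6174

Same 6,4,6: normalisation and zero-m 3j drop out of the ratio.
A: Δ: 4! 8! 4! / 17! → 1/15315300; sum: t=1:−1/82944 t=2:+1/17280 t=3:−1/34560 t=4:+1/725760 = 53/2903040; 3j²(6 4 6; 1 1 -2) = Δ·Π!·Σ² = 2809/306306  (sign +1)
B: Δ: 4! 8! 4! / 17! → 1/15315300; sum: t=4:+1/414720 = 1/414720; 3j²(6 4 6; -3 4 -1) = Δ·Π!·Σ² = 49/2431  (sign -1)
I_A²/I_B² = (2809/306306)/(49/2431) = 2809/6174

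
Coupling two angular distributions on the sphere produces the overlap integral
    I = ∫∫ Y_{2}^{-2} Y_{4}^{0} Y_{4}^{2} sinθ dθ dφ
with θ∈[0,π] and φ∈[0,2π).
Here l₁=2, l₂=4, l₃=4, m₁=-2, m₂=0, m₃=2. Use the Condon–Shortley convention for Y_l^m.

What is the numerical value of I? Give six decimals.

m-sum 0 ✓  L=10 even ✓  2≤4≤6 ✓
Π(2lᵢ+1) = 5×9×9 = 405
triangle coeff Δ(2,4,4) = 1/13860
Σ_t [0,2]: t=0:+1/192 t=1:−1/36 t=2:+1/192 = -5/288
(3j)²=20/693 [(2 4 4; 0 0 0)], sign=-1
Σ_t [2,2]: t=2:+1/192 = 1/192
(3j)²=3/77 [(2 4 4; -2 0 2)], sign=+1
⇒ 4πI² = 2700/5929
I = (-1)√(2700/5929/(4π)) = -0.19036462

-0.190365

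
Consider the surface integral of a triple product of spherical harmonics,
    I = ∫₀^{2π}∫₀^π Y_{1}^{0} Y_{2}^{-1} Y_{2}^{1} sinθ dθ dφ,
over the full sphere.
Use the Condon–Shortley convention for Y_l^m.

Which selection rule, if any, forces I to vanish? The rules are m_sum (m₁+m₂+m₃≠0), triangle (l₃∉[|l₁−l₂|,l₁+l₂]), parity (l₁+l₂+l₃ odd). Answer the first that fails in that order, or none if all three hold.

parity

Σmᵢ = 0  ✓
l₃∈[|l₁−l₂|,l₁+l₂]=[1,3], have l₃=2  ✓
Σlᵢ = 5 ⇒ odd  ✗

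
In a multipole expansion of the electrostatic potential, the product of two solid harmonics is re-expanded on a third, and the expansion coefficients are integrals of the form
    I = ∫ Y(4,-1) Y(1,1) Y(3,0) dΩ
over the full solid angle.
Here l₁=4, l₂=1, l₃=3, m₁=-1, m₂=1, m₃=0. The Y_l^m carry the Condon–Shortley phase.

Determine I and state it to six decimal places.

-0.194664

m-sum 0 ✓  L=8 even ✓  3≤3≤5 ✓
Π(2lᵢ+1) = 9×3×7 = 189
triangle coeff Δ(4,1,3) = 1/252
Σ_t [1,1]: t=1:−1/36 = -1/36
(3j)²=4/63 [(4 1 3; 0 0 0)], sign=+1
Σ_t [2,2]: t=2:+1/72 = 1/72
(3j)²=5/126 [(4 1 3; -1 1 0)], sign=-1
⇒ 4πI² = 10/21
I = (-1)√(10/21/(4π)) = -0.19466390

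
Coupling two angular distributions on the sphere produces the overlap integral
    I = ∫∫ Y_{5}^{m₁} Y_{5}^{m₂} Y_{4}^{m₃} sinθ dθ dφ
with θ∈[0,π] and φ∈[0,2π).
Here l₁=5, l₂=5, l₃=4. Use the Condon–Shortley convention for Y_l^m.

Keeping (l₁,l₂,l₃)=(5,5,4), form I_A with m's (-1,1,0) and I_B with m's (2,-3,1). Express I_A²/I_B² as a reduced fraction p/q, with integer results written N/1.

8/15

Same 5,5,4: normalisation and zero-m 3j drop out of the ratio.
A: Δ: 6! 4! 4! / 15! → 1/3153150; sum: t=2:+1/27648 t=3:−1/1296 t=4:+1/768 t=5:−1/4320 t=6:+1/414720 = 7/20736; 3j²(5 5 4; -1 1 0) = Δ·Π!·Σ² = 8/1287  (sign +1)
B: Δ: 6! 4! 4! / 15! → 1/3153150; sum: t=0:+1/17280 t=1:−1/2880 t=2:+1/6912 = -1/6912; 3j²(5 5 4; 2 -3 1) = Δ·Π!·Σ² = 5/429  (sign +1)
I_A²/I_B² = (8/1287)/(5/429) = 8/15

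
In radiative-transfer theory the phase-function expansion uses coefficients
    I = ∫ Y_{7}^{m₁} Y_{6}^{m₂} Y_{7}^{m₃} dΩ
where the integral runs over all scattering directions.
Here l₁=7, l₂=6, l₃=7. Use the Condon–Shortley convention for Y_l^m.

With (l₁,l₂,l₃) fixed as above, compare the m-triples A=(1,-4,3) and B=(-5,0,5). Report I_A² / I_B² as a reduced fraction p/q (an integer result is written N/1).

28392/3025

Same 7,6,7: normalisation and zero-m 3j drop out of the ratio.
A: Δ: 6! 8! 6! / 21! → 1/2444321880; sum: t=0:+1/49766400 t=1:−1/10368000 t=2:+1/19906560 = -13/497664000; 3j²(7 6 7; 1 -4 3) = Δ·Π!·Σ² = 91/17765  (sign -1)
B: Δ: 6! 8! 6! / 21! → 1/2444321880; sum: t=4:+1/92897280 t=5:−1/72576000 t=6:+1/746496000 = -1/597196800; 3j²(7 6 7; -5 0 5) = Δ·Π!·Σ² = 55/100776  (sign -1)
I_A²/I_B² = (91/17765)/(55/100776) = 28392/3025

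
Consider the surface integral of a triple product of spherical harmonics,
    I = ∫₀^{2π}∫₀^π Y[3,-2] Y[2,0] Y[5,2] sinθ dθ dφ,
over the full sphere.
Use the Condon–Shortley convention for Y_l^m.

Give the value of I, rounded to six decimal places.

0.190188

Checks pass: Σm=0; 10 even; l₃=5∈[1,5].
(2·3+1)(2·2+1)(2·5+1) = 385
Δ: 0! 6! 4! / 11! → 1/2310
sum: t=0:+1/144 = 1/144
3j²(3 2 5; 0 0 0) = Δ·Π!·Σ² = 10/231  (sign -1)
sum: t=0:+1/480 = 1/480
3j²(3 2 5; -2 0 2) = Δ·Π!·Σ² = 3/110  (sign -1)
combine: 4πI² = 385·10/231·3/110 = 5/11
take √, sign +1: I = 0.19018827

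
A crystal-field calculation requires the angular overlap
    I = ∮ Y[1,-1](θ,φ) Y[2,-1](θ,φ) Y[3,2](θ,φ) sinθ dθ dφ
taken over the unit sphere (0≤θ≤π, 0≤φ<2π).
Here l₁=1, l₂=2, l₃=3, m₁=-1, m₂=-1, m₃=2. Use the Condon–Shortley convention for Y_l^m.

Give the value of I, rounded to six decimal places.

0.261169

m-sum 0 ✓  L=6 even ✓  1≤3≤3 ✓
Π(2lᵢ+1) = 3×5×7 = 105
triangle coeff Δ(1,2,3) = 1/105
Σ_t [0,0]: t=0:+1/4 = 1/4
(3j)²=3/35 [(1 2 3; 0 0 0)], sign=-1
Σ_t [0,0]: t=0:+1/12 = 1/12
(3j)²=2/21 [(1 2 3; -1 -1 2)], sign=-1
⇒ 4πI² = 6/7
I = (+1)√(6/7/(4π)) = 0.26116903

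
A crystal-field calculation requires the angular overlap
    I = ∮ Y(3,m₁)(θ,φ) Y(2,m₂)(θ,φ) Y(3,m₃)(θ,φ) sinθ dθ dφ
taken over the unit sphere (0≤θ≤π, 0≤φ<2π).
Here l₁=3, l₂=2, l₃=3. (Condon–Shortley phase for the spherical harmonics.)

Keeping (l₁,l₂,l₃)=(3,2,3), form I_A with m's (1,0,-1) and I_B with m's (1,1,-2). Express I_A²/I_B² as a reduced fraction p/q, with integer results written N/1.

3/5

l's match ⇒ only the (l;m) 3-j factors differ between A and B.
A: triangle coeff Δ(3,2,3) = 1/3780; Σ_t [0,2]: t=0:+1/16 t=1:−1/6 t=2:+1/96 = -3/32; (3j)²=3/140 [(3 2 3; 1 0 -1)], sign=-1
B: triangle coeff Δ(3,2,3) = 1/3780; Σ_t [1,2]: t=1:−1/12 t=2:+1/48 = -1/16; (3j)²=1/28 [(3 2 3; 1 1 -2)], sign=+1
I_A²/I_B² = (3/140)/(1/28) = 3/5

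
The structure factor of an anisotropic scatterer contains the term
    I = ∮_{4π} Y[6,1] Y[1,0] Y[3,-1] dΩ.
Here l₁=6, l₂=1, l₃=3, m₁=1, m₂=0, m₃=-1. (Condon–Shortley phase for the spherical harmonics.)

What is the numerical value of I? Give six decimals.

0.000000

l₃=3 ∉ [5,7] — triangle fails ⇒ I = 0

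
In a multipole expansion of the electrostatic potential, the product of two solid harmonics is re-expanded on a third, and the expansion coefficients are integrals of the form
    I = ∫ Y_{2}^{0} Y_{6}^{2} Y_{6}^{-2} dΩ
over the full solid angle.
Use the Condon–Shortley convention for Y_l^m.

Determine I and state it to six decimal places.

m-sum 0 ✓  L=14 even ✓  4≤6≤8 ✓
Π(2lᵢ+1) = 5×13×13 = 845
triangle coeff Δ(2,6,6) = 1/90090
Σ_t [0,2]: t=0:+1/69120 t=1:−1/14400 t=2:+1/69120 = -7/172800
(3j)²=14/715 [(2 6 6; 0 0 0)], sign=-1
Σ_t [0,2]: t=0:+1/322560 t=1:−1/30240 t=2:+1/69120 = -1/64512
(3j)²=10/1001 [(2 6 6; 0 2 -2)], sign=-1
⇒ 4πI² = 20/121
I = (+1)√(20/121/(4π)) = 0.11468784

0.114688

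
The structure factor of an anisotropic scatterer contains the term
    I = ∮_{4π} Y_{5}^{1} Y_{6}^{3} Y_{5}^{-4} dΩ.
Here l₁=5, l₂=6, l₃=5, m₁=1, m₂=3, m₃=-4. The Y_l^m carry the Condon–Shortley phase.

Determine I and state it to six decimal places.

-0.020582

m-sum 0 ✓  L=16 even ✓  1≤5≤11 ✓
Π(2lᵢ+1) = 11×13×11 = 1573
triangle coeff Δ(5,6,5) = 1/28588560
Σ_t [1,5]: t=1:−1/345600 t=2:+1/13824 t=3:−1/5184 t=4:+1/13824 t=5:−1/345600 = -7/129600
(3j)²=80/7293 [(5 6 5; 0 0 0)], sign=+1
Σ_t [3,4]: t=3:−1/155520 t=4:+1/138240 = 1/1244160
(3j)²=3/9724 [(5 6 5; 1 3 -4)], sign=-1
⇒ 4πI² = 20/3757
I = (-1)√(20/3757/(4π)) = -0.02058209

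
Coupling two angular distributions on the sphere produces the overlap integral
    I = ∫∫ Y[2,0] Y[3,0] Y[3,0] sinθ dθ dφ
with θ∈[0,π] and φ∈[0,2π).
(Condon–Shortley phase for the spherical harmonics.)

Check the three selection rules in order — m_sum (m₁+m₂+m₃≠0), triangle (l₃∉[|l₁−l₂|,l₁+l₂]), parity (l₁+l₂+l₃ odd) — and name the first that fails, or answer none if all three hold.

none

Σmᵢ = 0  ✓
l₃∈[|l₁−l₂|,l₁+l₂]=[1,5], have l₃=3  ✓
Σlᵢ = 8 ⇒ even  ✓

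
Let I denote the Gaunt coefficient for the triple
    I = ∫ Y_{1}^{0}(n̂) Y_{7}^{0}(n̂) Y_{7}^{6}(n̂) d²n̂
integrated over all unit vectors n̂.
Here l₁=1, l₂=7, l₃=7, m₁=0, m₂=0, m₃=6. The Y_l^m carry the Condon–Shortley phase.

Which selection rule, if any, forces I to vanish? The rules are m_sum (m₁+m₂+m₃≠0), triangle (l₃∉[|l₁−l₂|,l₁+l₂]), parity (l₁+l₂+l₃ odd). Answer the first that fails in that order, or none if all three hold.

m_sum

m₁+m₂+m₃ = 0 + 0 + 6 = 6  ✗
triangle: |1−7|=6 ≤ l₃=7 ≤ 1+7=8
parity: l₁+l₂+l₃ = 15 is odd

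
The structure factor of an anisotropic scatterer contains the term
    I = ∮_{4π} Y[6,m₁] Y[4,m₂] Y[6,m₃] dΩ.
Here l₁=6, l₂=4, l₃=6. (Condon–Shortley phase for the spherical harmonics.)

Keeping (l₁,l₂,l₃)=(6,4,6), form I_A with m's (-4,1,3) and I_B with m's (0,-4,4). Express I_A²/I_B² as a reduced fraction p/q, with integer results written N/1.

Same 6,4,6: normalisation and zero-m 3j drop out of the ratio.
A: Δ: 4! 8! 4! / 17! → 1/15315300; sum: t=2:+1/967680 t=3:−1/120960 t=4:+1/207360 = -1/414720; 3j²(6 4 6; -4 1 3) = Δ·Π!·Σ² = 21/4862  (sign +1)
B: Δ: 4! 8! 4! / 17! → 1/15315300; sum: t=0:+1/829440 = 1/829440; 3j²(6 4 6; 0 -4 4) = Δ·Π!·Σ² = 35/2431  (sign +1)
I_A²/I_B² = (21/4862)/(35/2431) = 3/10

3/10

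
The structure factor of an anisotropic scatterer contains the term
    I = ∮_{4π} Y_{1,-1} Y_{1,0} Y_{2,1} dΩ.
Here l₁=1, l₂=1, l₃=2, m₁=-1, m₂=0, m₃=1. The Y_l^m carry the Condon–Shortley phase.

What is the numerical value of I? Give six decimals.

m-sum 0 ✓  L=4 even ✓  0≤2≤2 ✓
Π(2lᵢ+1) = 3×3×5 = 45
triangle coeff Δ(1,1,2) = 1/30
Σ_t [0,0]: t=0:+1/1 = 1/1
(3j)²=2/15 [(1 1 2; 0 0 0)], sign=+1
Σ_t [0,0]: t=0:+1/2 = 1/2
(3j)²=1/10 [(1 1 2; -1 0 1)], sign=-1
⇒ 4πI² = 3/5
I = (-1)√(3/5/(4π)) = -0.21850969

-0.218510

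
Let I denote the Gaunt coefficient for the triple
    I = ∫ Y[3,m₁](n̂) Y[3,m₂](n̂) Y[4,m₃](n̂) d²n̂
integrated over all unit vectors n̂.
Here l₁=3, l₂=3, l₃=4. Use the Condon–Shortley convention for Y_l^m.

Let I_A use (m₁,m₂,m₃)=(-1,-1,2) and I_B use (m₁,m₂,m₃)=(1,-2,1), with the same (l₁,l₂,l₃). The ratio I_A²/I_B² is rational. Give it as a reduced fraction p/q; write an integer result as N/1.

Same 3,3,4: normalisation and zero-m 3j drop out of the ratio.
A: Δ: 2! 4! 4! / 11! → 1/34650; sum: t=0:+1/192 t=1:−1/36 t=2:+1/192 = -5/288; 3j²(3 3 4; -1 -1 2) = Δ·Π!·Σ² = 20/693  (sign -1)
B: Δ: 2! 4! 4! / 11! → 1/34650; sum: t=0:+1/48 t=1:−1/144 = 1/72; 3j²(3 3 4; 1 -2 1) = Δ·Π!·Σ² = 16/693  (sign -1)
I_A²/I_B² = (20/693)/(16/693) = 5/4

5/4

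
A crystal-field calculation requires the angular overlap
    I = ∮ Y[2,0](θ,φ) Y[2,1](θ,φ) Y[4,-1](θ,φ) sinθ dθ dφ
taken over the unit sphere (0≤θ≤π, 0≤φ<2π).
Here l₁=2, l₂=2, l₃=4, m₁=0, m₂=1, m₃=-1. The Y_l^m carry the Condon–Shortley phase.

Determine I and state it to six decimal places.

Checks pass: Σm=0; 8 even; l₃=4∈[0,4].
(2·2+1)(2·2+1)(2·4+1) = 225
Δ: 0! 4! 4! / 9! → 1/630
sum: t=0:+1/16 = 1/16
3j²(2 2 4; 0 0 0) = Δ·Π!·Σ² = 2/35  (sign +1)
sum: t=0:+1/24 = 1/24
3j²(2 2 4; 0 1 -1) = Δ·Π!·Σ² = 1/21  (sign -1)
combine: 4πI² = 225·2/35·1/21 = 30/49
take √, sign -1: I = -0.22072812

-0.220728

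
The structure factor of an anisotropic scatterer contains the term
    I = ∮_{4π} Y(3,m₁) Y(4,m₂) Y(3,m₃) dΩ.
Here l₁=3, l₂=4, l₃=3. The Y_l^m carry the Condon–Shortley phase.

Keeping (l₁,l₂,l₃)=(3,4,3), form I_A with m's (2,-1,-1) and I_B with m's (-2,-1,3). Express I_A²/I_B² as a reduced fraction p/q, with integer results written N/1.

l's match ⇒ only the (l;m) 3-j factors differ between A and B.
A: triangle coeff Δ(3,4,3) = 1/34650; Σ_t [0,1]: t=0:+1/144 t=1:−1/48 = -1/72; (3j)²=16/693 [(3 4 3; 2 -1 -1)], sign=-1
B: triangle coeff Δ(3,4,3) = 1/34650; Σ_t [3,3]: t=3:−1/288 = -1/288; (3j)²=5/231 [(3 4 3; -2 -1 3)], sign=-1
I_A²/I_B² = (16/693)/(5/231) = 16/15

16/15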